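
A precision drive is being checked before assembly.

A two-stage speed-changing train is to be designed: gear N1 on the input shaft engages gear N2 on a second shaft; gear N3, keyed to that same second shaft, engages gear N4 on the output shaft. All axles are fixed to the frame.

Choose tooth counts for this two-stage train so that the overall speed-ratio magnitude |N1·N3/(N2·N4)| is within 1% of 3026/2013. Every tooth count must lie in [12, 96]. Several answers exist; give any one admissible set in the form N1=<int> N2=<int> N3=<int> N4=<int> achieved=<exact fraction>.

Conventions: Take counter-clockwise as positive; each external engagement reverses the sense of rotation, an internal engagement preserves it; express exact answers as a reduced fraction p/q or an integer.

design class (target 3026/2013): fixed-axis compound train
target = 3026/2013 in lowest terms: an exact hit needs N1·N3 = k·3026 and N2·N4 = k·2013 for one integer k, every count in [12, 96]; additionally prefer no 1:1 stage (N1 ≠ N2, N3 ≠ N4)
k = 1: N1·N3 = 3026 = 34·89, N2·N4 = 2013 = 33·61
achieved = 34·89/(33·61) = 3026/2013; |achieved − target| = 0 ≤ 1513/100650 ✓

N1=34 N2=33 N3=89 N4=61 achieved=3026/2013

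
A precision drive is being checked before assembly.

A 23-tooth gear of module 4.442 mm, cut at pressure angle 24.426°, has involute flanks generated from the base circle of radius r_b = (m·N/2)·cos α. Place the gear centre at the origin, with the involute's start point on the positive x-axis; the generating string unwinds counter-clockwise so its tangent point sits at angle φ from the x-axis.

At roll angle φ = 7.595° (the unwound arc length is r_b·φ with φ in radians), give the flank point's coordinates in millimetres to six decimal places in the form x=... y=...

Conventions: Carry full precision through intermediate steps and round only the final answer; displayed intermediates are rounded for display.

x=46.917714 y=0.036048

topology: single-mesh involute geometry — m = 4.442, N = 23
pitch radius r_p = m·N/2 = 4.442·23/2 = 51.083000
base radius r_b = r_p·cos α = 51.083000·cos 24.426° = 46.510873
roll angle φ = 7.595° = 0.13255776 rad
x = r_b·(cos φ + φ·sin φ) = 46.917714
y = r_b·(sin φ − φ·cos φ) = 0.036048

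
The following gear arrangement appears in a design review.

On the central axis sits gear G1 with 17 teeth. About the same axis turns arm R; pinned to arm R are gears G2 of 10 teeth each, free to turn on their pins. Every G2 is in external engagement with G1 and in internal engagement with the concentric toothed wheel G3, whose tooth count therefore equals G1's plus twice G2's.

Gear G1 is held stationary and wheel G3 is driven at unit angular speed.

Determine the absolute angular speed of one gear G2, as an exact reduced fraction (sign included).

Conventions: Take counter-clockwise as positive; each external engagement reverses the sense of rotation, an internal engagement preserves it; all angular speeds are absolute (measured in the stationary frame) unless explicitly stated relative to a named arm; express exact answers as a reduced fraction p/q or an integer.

37/20

recognized (axles ride arm R): planetary set, 17/10/37 teeth
ring teeth: 17 + 2·10 = 37
17(ω_sun−ω_arm) = −37(ω_ring−ω_arm),  ω_sun = 0, ω_ring = 1
17(0−ω_arm) = −37(1−ω_arm)  ⇒  54·ω_arm = 37  ⇒  ω_arm = 37/54
sun–planet mesh: 17·(0−37/54) = −10·(ω_p−ω_arm)  ⇒  ω_p−ω_arm = 629/540
ω_p = 37/54 + 629/540 = 37/20
exact speed ratio = 37/20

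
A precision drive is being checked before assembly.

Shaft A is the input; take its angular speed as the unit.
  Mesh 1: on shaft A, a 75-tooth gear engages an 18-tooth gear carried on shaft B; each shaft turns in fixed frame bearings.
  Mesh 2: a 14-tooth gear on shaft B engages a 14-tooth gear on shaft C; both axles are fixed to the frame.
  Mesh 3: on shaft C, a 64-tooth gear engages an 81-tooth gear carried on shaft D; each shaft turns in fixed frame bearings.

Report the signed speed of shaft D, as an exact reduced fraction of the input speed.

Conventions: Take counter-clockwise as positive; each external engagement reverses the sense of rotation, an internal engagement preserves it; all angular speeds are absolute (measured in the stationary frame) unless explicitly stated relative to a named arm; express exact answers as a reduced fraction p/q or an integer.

-800/243

3-mesh fixed-axis compound train (all bearings frame-fixed)
mesh 1 [75T→18T]: |ω|/ω_in = 1×75/18 = 25/6, sense flips to −
mesh 2 [14T→14T]: |ω|/ω_in = (25/6)×14/14 = 25/6, sense flips to +
mesh 3 [64T→81T]: |ω|/ω_in = (25/6)×64/81 = 800/243, sense flips to −
signed output speed (× input speed) = -800/243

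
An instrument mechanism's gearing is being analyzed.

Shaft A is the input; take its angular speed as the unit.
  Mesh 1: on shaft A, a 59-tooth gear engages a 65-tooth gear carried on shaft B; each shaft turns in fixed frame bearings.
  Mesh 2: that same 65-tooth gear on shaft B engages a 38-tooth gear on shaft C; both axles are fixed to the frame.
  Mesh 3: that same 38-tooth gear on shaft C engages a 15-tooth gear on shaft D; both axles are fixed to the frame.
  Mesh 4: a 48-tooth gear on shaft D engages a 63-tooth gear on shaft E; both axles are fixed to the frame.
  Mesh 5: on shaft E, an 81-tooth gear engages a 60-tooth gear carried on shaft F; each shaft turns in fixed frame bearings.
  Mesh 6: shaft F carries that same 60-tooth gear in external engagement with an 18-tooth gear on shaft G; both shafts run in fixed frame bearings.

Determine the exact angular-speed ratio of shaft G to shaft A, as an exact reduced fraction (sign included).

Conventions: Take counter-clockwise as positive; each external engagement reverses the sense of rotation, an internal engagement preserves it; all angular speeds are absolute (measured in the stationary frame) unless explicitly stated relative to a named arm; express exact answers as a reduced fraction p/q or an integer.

472/35

class = fixed-axis compound train [6 meshes; 6 ratios multiply, 6 sense flips]
mesh 1 [59T→65T]: running ratio 59/65, sense −
mesh 2 [65T→38T]: running ratio 59/38, sense +
mesh 3 [38T→15T]: running ratio 59/15, sense −
mesh 4 [48T→63T]: running ratio 944/315, sense +
mesh 5 [81T→60T]: running ratio 708/175, sense −
mesh 6 [60T→18T]: running ratio 472/35, sense +
ω_out/ω_in = 472/35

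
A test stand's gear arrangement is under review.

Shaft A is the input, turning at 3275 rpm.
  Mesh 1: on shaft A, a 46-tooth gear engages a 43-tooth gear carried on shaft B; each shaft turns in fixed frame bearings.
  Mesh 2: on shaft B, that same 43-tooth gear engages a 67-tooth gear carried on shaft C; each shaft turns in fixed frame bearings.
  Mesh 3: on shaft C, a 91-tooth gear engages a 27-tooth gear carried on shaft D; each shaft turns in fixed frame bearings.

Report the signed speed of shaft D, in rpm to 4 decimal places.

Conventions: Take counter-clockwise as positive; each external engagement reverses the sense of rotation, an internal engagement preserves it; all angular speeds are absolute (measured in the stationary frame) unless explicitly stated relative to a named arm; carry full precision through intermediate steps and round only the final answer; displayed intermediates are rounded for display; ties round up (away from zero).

recognized (4 fixed axles, 3 meshes): fixed-axis compound train
mesh 1 [46T→43T]: ω = 3275.0000×46/43 = 3503.4884 rpm, sense flips to −
mesh 2 [43T→67T]: ω = 3503.4884×43/67 = 2248.5075 rpm, sense flips to +
mesh 3 [91T→27T]: ω = 2248.5075×91/27 = 7578.3029 rpm, sense flips to −
signed output speed = -7578.3029 rpm

-7578.3029 rpm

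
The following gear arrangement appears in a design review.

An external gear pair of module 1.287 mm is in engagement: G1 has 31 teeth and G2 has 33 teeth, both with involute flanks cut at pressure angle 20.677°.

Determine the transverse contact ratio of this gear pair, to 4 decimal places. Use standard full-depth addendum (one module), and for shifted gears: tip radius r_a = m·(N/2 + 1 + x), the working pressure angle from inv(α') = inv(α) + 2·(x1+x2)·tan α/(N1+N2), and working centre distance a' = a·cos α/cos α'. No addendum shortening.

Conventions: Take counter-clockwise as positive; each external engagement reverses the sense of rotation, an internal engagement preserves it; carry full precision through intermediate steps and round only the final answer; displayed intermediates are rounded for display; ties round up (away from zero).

single-mesh involute tooth geometry (31T engaging 33T at module 1.287)
base radii: r_b1 = 18.663534, r_b2 = 19.867633
tip radii: r_a1 = 21.235500, r_a2 = 22.522500
no profile shift: α' = α, a' = a
action lengths: √(r_a1²−r_b1²) = 10.130101, √(r_a2²−r_b2²) = 10.608494
base pitch p_b = π·m·cos α = 3.782789
CR = (10.130101 + 10.608494 − 41.184000·sin 20.67700°)/3.782789 = 1.638091
contact ratio ≈ 1.6381

1.6381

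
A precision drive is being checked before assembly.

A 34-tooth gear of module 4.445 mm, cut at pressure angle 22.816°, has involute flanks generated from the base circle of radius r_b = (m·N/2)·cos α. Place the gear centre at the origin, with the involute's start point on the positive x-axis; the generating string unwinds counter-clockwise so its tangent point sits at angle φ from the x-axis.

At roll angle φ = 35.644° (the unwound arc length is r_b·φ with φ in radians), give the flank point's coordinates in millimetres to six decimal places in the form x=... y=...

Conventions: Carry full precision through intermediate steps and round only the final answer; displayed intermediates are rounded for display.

recognized (one wheel, involute flank): single-mesh tooth geometry, m = 4.445, N = 34
pitch radius r_p = m·N/2 = 4.445·34/2 = 75.565000
base radius r_b = r_p·cos α = 75.565000·cos 22.816° = 69.652409
roll angle φ = 35.644° = 0.62210516 rad
x = r_b·(cos φ + φ·sin φ) = 81.854364
y = r_b·(sin φ − φ·cos φ) = 5.376559

x=81.854364 y=5.376559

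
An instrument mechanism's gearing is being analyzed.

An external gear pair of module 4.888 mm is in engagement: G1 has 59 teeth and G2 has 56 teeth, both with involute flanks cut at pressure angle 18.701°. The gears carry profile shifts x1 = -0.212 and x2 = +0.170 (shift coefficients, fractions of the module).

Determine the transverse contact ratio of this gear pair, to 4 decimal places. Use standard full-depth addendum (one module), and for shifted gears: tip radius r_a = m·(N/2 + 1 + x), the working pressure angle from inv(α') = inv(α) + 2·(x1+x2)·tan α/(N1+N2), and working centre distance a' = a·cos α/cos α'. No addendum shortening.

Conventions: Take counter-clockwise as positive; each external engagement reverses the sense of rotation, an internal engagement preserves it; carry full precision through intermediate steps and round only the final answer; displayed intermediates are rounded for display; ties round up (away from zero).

recognized (one external pair, fixed centres): single-mesh tooth geometry, m = 4.888, N1 = 59, N2 = 56
base radii: r_b1 = 136.583126, r_b2 = 129.638222
tip radii: r_a1 = 148.047744, r_a2 = 142.582960
inv(α') = inv(18.701°) + 2·(-0.212+0.170)·tan α/(59+56) = 0.01185950  ⇒  α' = 18.57648°
a' = a·cos α / cos α' = 281.0600·cos 18.701°/cos 18.57648° = 280.854044
action lengths: √(r_a1²−r_b1²) = 57.124287, √(r_a2²−r_b2²) = 59.361873
base pitch p_b = π·m·cos α = 14.545374
CR = (57.124287 + 59.361873 − 280.854044·sin 18.57648°)/14.545374 = 1.857253
contact ratio ≈ 1.8573

1.8573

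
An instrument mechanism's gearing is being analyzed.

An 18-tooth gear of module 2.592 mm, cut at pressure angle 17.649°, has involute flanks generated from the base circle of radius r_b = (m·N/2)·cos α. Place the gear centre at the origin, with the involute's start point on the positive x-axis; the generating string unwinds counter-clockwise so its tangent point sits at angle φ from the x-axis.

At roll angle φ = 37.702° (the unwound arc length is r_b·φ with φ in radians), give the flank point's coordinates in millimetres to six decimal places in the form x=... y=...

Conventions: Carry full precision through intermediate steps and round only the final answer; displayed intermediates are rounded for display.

single-mesh involute tooth geometry (18T wheel at module 2.592)
pitch radius r_p = m·N/2 = 2.592·18/2 = 23.328000
base radius r_b = r_p·cos α = 23.328000·cos 17.649° = 22.229991
roll angle φ = 37.702° = 0.65802403 rad
x = r_b·(cos φ + φ·sin φ) = 26.534159
y = r_b·(sin φ − φ·cos φ) = 2.021253

x=26.534159 y=2.021253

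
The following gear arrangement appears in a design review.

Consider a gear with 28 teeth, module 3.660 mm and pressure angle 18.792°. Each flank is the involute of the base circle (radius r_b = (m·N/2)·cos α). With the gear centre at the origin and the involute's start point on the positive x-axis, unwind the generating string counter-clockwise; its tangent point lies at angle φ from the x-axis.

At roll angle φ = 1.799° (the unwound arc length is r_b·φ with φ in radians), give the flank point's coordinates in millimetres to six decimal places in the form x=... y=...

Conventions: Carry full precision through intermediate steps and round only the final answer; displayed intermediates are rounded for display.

recognized (one wheel, involute flank): single-mesh tooth geometry, m = 3.660, N = 28
pitch radius r_p = m·N/2 = 3.660·28/2 = 51.240000
base radius r_b = r_p·cos α = 51.240000·cos 18.792° = 48.508613
roll angle φ = 1.799° = 0.03139847 rad
x = r_b·(cos φ + φ·sin φ) = 48.532519
y = r_b·(sin φ − φ·cos φ) = 0.000500

x=48.532519 y=0.000500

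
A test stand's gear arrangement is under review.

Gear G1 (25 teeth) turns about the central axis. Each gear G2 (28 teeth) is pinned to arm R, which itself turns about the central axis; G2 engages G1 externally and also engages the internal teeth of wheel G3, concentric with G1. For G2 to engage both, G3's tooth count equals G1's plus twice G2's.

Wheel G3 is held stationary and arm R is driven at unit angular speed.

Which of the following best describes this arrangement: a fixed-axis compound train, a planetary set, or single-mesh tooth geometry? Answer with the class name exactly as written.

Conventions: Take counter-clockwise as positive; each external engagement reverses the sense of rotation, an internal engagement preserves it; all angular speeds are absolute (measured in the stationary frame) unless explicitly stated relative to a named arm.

topology: planetary set — G1 25T / G2 28T / G3 81T, arm = carrier (Willis)
classification: planetary set

planetary set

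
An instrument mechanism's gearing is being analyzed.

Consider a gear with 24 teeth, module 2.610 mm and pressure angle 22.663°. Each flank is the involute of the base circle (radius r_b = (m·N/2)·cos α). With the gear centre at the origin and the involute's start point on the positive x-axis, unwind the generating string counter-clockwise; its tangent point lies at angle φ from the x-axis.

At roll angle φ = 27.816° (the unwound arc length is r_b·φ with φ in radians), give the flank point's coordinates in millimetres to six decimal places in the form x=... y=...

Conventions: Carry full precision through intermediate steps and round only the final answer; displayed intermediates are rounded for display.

x=32.109559 y=1.076583

class = single-mesh tooth geometry [base-circle involute, m = 2.610, 24T]
pitch radius r_p = m·N/2 = 2.610·24/2 = 31.320000
base radius r_b = r_p·cos α = 31.320000·cos 22.663° = 28.901692
roll angle φ = 27.816° = 0.48548078 rad
x = r_b·(cos φ + φ·sin φ) = 32.109559
y = r_b·(sin φ − φ·cos φ) = 1.076583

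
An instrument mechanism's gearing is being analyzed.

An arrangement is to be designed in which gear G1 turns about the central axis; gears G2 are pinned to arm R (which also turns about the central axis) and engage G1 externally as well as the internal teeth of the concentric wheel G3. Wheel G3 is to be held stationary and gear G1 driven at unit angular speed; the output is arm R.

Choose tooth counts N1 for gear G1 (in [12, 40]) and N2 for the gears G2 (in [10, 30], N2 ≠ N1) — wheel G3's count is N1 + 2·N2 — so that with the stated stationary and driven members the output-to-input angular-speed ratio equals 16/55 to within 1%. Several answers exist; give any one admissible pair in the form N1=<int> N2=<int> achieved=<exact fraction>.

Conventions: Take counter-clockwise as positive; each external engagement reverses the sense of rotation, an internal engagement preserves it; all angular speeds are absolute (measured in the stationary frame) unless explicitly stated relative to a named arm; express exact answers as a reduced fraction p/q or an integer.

planetary set to be sized for 16/55 (Willis relation)
Willis with ω_ring = 0: ω_arm/ω_sun = N1/(N1+N3); set equal to 16/55  ⇒  N3/N1 = 1/(16/55) − 1 = 39/16
N3 = N1 + 2·N2  ⇒  N2/N1 = (N3/N1 − 1)/2 = (39/16 − 1)/2 = 23/32
smallest multiple with N1 ≥ 12 and N2 ≥ 10: k = 1  ⇒  N1 = 1·32 = 32, N2 = 1·23 = 23 (N1 ≤ 40, N2 ≤ 30, N2 ≠ N1 ✓), N3 = 32 + 2·23 = 78
check: N1/(N1+N3) with N1 = 32, N3 = 78 gives 16/55; |achieved − target| = 0 ≤ 4/1375 ✓

N1=32 N2=23 achieved=16/55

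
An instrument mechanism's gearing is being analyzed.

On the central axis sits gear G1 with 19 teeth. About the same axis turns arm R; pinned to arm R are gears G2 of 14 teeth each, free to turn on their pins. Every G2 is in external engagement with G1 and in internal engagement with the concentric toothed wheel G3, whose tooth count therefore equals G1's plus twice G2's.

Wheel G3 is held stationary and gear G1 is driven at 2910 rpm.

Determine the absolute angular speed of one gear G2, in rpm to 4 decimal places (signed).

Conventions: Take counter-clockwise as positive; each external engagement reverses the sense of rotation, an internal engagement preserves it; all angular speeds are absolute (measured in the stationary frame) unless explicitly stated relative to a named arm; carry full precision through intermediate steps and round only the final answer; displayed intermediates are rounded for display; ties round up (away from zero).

-1974.6429 rpm

class = planetary set [G3 = 19+2·14 = 47; Willis about the carrier]
normalise by the input: solve with ω_sun = 1, then scale by 2910 rpm
ring teeth: 19 + 2·14 = 47
19(ω_sun−ω_arm) = −47(ω_ring−ω_arm),  ω_ring = 0, ω_sun = 1
19(1−ω_arm) = −47(0−ω_arm)  ⇒  66·ω_arm = 19  ⇒  ω_arm = 19/66
sun–planet mesh: 19·(1−19/66) = −14·(ω_p−ω_arm)  ⇒  ω_p−ω_arm = -893/924
ω_p = 19/66 − 893/924 = -19/28
scale: ω_p = -19/28 × 2910 rpm = -1974.6429 rpm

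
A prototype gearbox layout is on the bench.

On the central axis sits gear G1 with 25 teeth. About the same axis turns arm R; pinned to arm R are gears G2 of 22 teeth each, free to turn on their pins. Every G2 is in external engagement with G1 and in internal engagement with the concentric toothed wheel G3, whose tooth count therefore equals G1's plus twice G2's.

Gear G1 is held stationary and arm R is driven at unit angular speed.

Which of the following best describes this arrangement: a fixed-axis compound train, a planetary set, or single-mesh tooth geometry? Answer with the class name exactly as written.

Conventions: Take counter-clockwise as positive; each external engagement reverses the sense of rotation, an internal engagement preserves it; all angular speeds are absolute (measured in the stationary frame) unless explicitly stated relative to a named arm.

planetary set

topology: planetary set — G1 25T / G2 22T / G3 69T, arm = carrier (Willis)
classification: planetary set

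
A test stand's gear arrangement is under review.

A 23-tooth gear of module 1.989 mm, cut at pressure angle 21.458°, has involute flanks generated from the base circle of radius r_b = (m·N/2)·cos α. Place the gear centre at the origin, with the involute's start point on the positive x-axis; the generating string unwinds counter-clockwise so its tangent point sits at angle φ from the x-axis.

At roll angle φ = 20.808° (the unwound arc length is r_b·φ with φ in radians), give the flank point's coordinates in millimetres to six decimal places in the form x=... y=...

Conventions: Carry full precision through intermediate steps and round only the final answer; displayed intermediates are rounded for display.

class = single-mesh tooth geometry [base-circle involute, m = 1.989, 23T]
pitch radius r_p = m·N/2 = 1.989·23/2 = 22.873500
base radius r_b = r_p·cos α = 22.873500·cos 21.458° = 21.288046
roll angle φ = 20.808° = 0.36316811 rad
x = r_b·(cos φ + φ·sin φ) = 22.645947
y = r_b·(sin φ − φ·cos φ) = 0.335428

x=22.645947 y=0.335428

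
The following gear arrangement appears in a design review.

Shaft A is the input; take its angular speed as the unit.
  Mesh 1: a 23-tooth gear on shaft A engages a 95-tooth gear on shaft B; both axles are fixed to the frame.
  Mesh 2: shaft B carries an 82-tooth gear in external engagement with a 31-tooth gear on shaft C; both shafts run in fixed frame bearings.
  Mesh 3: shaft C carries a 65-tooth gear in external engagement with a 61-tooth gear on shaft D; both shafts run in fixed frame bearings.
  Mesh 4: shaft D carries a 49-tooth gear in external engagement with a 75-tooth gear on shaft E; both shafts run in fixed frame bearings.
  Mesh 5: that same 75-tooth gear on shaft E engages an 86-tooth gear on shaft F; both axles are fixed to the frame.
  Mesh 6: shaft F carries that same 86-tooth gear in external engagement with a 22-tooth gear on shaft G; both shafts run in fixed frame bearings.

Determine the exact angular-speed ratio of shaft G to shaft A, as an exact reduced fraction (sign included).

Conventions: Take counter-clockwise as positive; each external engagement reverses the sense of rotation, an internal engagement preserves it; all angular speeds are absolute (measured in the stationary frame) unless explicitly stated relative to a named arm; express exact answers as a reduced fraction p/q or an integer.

600691/395219

class = fixed-axis compound train [6 meshes; 6 ratios multiply, 6 sense flips]
mesh 1 [23T→95T]: running ratio 23/95, sense −
mesh 2 [82T→31T]: running ratio 1886/2945, sense +
mesh 3 [65T→61T]: running ratio 24518/35929, sense −
mesh 4 [49T→75T]: running ratio 1201382/2694675, sense +
mesh 5 [75T→86T]: running ratio 600691/1544947, sense −
mesh 6 [86T→22T]: running ratio 600691/395219, sense +
ω_out/ω_in = 600691/395219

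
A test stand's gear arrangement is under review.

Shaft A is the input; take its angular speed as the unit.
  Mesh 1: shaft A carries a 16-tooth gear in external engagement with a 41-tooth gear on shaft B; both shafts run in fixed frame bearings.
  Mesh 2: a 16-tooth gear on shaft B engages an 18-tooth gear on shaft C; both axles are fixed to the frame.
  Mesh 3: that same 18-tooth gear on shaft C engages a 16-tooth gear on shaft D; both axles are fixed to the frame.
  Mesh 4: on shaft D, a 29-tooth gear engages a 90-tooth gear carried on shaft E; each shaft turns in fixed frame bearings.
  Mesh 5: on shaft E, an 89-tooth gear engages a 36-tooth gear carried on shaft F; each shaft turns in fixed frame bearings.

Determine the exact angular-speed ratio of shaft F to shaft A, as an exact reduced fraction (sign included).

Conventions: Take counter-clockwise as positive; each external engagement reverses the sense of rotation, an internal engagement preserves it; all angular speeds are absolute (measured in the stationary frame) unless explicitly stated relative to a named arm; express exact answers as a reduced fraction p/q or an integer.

class = fixed-axis compound train [5 meshes; 5 ratios multiply, 5 sense flips]
mesh 1 [16T→41T]: running ratio 16/41, sense −
mesh 2 [16T→18T]: running ratio 128/369, sense +
mesh 3 [18T→16T]: running ratio 16/41, sense −
mesh 4 [29T→90T]: running ratio 232/1845, sense +
mesh 5 [89T→36T]: running ratio 5162/16605, sense −
ω_out/ω_in = -5162/16605

-5162/16605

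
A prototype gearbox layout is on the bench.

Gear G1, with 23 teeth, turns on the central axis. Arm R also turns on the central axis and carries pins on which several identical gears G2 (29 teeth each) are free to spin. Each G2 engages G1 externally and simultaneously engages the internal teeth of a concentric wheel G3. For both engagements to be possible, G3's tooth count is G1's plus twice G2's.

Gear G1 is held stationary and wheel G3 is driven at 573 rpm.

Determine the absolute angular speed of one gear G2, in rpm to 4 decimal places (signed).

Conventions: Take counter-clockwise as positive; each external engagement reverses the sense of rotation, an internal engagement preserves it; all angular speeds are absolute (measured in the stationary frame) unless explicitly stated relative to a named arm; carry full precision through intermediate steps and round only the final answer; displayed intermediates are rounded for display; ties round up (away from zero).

+800.2241 rpm

topology: planetary set — G1 23T / G2 29T / G3 81T, arm = carrier (Willis)
normalise by the input: solve with ω_ring = 1, then scale by 573 rpm
ring teeth: 23 + 2·29 = 81
23(ω_sun−ω_arm) = −81(ω_ring−ω_arm),  ω_sun = 0, ω_ring = 1
23(0−ω_arm) = −81(1−ω_arm)  ⇒  104·ω_arm = 81  ⇒  ω_arm = 81/104
sun–planet mesh: 23·(0−81/104) = −29·(ω_p−ω_arm)  ⇒  ω_p−ω_arm = 1863/3016
ω_p = 81/104 + 1863/3016 = 81/58
scale: ω_p = 81/58 × 573 rpm = +800.2241 rpm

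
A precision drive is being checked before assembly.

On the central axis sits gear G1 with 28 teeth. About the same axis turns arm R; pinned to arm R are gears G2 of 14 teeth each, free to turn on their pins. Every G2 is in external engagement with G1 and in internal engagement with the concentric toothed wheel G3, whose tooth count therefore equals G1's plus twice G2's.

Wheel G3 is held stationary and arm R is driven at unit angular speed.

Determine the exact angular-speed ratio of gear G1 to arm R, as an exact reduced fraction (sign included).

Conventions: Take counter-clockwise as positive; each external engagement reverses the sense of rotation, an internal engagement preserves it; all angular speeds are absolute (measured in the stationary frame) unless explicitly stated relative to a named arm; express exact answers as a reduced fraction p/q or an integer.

topology: planetary set — G1 28T / G2 14T / G3 56T, arm = carrier (Willis)
ring teeth: 28 + 2·14 = 56
28(ω_sun−ω_arm) = −56(ω_ring−ω_arm),  ω_ring = 0, ω_arm = 1
ω_sun = 1 − (56/28)(0−1) = 3
ω_out/ω_in = 3

3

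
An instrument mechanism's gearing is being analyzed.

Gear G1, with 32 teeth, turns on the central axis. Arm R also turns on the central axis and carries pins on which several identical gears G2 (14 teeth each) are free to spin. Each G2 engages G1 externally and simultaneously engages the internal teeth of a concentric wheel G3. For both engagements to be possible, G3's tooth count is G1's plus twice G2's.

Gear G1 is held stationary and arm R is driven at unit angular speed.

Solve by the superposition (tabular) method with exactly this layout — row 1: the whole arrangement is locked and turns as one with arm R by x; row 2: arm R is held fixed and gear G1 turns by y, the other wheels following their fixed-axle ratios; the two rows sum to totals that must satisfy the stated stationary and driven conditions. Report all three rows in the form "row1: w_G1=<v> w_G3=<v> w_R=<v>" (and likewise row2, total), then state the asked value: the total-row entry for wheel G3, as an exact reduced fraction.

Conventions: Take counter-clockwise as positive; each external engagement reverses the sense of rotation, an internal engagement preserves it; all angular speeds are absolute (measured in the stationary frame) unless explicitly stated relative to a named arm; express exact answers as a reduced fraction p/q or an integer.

class = planetary set [G3 = 32+2·14 = 60; Willis about the carrier]
row 1 — lock + rotate with arm: ω_sun = ω_ring = ω_arm = x
row 2 (arm held, sun turns y): ω_ring = −(32/60)·y, ω_arm = 0
boundary: total ω_sun = x + y = 0 and total ω_arm = x = 1  ⇒  y = -1, x = 1
row 2 ring = −(32/60)·(-1) = 8/15
totals (row 1 + row 2): sun 1 + (-1) = 0, ring 1 + 8/15 = 23/15, arm 1 + 0 = 1
asked cell (total, ring) = 23/15

row1: w_G1=1 w_G3=1 w_R=1
row2: w_G1=-1 w_G3=8/15 w_R=0
total: w_G1=0 w_G3=23/15 w_R=1
asked value: 23/15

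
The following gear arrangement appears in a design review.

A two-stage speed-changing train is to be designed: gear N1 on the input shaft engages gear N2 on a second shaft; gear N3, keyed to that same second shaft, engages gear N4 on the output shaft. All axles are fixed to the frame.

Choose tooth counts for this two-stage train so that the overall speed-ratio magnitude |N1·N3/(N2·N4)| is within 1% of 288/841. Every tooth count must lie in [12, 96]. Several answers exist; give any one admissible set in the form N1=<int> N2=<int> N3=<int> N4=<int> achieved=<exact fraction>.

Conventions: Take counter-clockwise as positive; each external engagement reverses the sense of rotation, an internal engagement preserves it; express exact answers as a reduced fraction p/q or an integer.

2-stage fixed-axis compound train for ratio 288/841
target = 288/841 in lowest terms: an exact hit needs N1·N3 = k·288 and N2·N4 = k·841 for one integer k, every count in [12, 96]; additionally prefer no 1:1 stage (N1 ≠ N2, N3 ≠ N4)
k = 1: N1·N3 = 288 = 12·24, N2·N4 = 841 = 29·29
achieved = 12·24/(29·29) = 288/841; |achieved − target| = 0 ≤ 72/21025 ✓

N1=12 N2=29 N3=24 N4=29 achieved=288/841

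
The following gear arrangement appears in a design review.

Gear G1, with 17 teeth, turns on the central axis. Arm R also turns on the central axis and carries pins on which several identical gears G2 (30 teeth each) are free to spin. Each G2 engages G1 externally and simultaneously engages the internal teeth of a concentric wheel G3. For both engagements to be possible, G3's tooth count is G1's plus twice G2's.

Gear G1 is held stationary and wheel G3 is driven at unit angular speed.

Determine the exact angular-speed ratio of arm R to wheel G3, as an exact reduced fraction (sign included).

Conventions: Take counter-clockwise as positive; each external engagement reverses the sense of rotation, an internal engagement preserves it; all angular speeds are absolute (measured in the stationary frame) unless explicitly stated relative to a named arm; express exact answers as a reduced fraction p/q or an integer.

topology: planetary set — G1 17T / G2 30T / G3 77T, arm = carrier (Willis)
ring teeth: 17 + 2·30 = 77
17(ω_sun−ω_arm) = −77(ω_ring−ω_arm),  ω_sun = 0, ω_ring = 1
17(0−ω_arm) = −77(1−ω_arm)  ⇒  94·ω_arm = 77  ⇒  ω_arm = 77/94
ω_out/ω_in = 77/94

77/94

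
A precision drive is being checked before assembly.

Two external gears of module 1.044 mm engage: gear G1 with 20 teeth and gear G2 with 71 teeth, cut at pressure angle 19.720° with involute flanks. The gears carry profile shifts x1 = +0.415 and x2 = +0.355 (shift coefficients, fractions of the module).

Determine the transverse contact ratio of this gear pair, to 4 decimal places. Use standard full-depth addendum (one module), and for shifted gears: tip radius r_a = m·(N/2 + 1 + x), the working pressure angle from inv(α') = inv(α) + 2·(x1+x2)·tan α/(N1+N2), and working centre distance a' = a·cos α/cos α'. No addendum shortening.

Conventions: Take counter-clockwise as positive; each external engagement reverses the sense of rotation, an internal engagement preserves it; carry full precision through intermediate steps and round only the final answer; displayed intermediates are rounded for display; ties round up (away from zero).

single-mesh involute tooth geometry (20T engaging 71T at module 1.044)
base radii: r_b1 = 9.827723, r_b2 = 34.888418
tip radii: r_a1 = 11.917260, r_a2 = 38.476620
inv(α') = inv(19.720°) + 2·(+0.415+0.355)·tan α/(20+71) = 0.02033278  ⇒  α' = 22.09745°
a' = a·cos α / cos α' = 47.5020·cos 19.720°/cos 22.09745° = 48.261145
action lengths: √(r_a1²−r_b1²) = 6.740693, √(r_a2²−r_b2²) = 16.224936
base pitch p_b = π·m·cos α = 3.087470
CR = (6.740693 + 16.224936 − 48.261145·sin 22.09745°)/3.087470 = 1.558107
contact ratio ≈ 1.5581

1.5581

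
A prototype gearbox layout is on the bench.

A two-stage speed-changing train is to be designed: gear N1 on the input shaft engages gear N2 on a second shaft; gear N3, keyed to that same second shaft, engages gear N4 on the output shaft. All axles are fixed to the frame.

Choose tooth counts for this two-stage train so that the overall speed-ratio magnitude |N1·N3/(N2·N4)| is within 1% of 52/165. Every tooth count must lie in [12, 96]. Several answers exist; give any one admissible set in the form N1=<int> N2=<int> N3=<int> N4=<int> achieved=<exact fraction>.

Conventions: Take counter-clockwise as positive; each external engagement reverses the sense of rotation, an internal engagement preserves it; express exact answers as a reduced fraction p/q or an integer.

2-stage fixed-axis compound train for ratio 52/165
target = 52/165 in lowest terms: an exact hit needs N1·N3 = k·52 and N2·N4 = k·165 for one integer k, every count in [12, 96]; additionally prefer no 1:1 stage (N1 ≠ N2, N3 ≠ N4)
k = 1…2: no 1:1-free in-range split of k·52 and k·165 into factor pairs; take k = 3
k = 3: N1·N3 = 156 = 12·13, N2·N4 = 495 = 15·33
achieved = 12·13/(15·33) = 52/165; |achieved − target| = 0 ≤ 13/4125 ✓

N1=12 N2=15 N3=13 N4=33 achieved=52/165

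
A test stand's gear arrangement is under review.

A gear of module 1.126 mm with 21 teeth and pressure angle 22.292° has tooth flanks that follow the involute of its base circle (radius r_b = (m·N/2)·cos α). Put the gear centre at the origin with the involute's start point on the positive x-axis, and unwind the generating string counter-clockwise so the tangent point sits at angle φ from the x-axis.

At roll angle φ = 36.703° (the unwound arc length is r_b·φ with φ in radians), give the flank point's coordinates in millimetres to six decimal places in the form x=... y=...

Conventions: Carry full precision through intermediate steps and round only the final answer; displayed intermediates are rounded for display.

x=12.958822 y=0.919774

single-mesh involute tooth geometry (21T wheel at module 1.126)
pitch radius r_p = m·N/2 = 1.126·21/2 = 11.823000
base radius r_b = r_p·cos α = 11.823000·cos 22.292° = 10.939381
roll angle φ = 36.703° = 0.64058820 rad
x = r_b·(cos φ + φ·sin φ) = 12.958822
y = r_b·(sin φ − φ·cos φ) = 0.919774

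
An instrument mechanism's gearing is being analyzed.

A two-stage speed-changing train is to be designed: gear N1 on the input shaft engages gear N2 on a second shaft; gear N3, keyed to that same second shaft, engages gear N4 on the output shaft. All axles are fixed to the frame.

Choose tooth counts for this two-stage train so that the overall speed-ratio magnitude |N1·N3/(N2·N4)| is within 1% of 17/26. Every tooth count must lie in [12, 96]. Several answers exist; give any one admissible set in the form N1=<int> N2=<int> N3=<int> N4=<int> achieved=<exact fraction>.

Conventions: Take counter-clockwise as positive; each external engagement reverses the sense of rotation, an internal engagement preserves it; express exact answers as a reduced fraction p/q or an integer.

2-stage fixed-axis compound train for ratio 17/26
target = 17/26 in lowest terms: an exact hit needs N1·N3 = k·17 and N2·N4 = k·26 for one integer k, every count in [12, 96]; additionally prefer no 1:1 stage (N1 ≠ N2, N3 ≠ N4)
k = 1…11: no 1:1-free in-range split of k·17 and k·26 into factor pairs; take k = 12
k = 12: N1·N3 = 204 = 12·17, N2·N4 = 312 = 26·12
achieved = 12·17/(26·12) = 17/26; |achieved − target| = 0 ≤ 17/2600 ✓

N1=12 N2=26 N3=17 N4=12 achieved=17/26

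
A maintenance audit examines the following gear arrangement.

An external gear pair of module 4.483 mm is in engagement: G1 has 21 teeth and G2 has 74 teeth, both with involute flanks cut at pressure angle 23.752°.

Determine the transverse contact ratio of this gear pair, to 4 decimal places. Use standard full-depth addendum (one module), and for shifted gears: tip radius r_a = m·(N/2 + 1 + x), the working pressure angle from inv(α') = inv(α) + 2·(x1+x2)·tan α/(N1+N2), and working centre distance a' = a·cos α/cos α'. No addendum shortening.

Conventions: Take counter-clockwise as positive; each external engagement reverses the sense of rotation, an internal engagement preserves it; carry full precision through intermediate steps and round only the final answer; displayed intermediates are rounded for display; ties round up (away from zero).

1.5371

class = single-mesh tooth geometry [involute pair 21T × 74T, m = 4.483]
base radii: r_b1 = 43.084423, r_b2 = 151.821298
tip radii: r_a1 = 51.554500, r_a2 = 170.354000
no profile shift: α' = α, a' = a
action lengths: √(r_a1²−r_b1²) = 28.312524, √(r_a2²−r_b2²) = 77.270814
base pitch p_b = π·m·cos α = 12.890829
CR = (28.312524 + 77.270814 − 212.942500·sin 23.75200°)/12.890829 = 1.537112
contact ratio ≈ 1.5371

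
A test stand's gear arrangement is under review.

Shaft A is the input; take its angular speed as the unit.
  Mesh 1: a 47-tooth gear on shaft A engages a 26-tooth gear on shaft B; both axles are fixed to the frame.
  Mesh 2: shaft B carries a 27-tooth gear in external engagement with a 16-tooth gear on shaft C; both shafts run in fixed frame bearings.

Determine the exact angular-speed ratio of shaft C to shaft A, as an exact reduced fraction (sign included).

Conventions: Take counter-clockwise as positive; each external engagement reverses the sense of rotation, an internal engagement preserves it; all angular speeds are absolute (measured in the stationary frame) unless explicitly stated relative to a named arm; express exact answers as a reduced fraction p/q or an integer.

class = fixed-axis compound train [2 meshes; 2 ratios multiply, 2 sense flips]
mesh 1 [47T→26T]: running ratio 47/26, sense −
mesh 2 [27T→16T]: running ratio 1269/416, sense +
ω_out/ω_in = 1269/416

1269/416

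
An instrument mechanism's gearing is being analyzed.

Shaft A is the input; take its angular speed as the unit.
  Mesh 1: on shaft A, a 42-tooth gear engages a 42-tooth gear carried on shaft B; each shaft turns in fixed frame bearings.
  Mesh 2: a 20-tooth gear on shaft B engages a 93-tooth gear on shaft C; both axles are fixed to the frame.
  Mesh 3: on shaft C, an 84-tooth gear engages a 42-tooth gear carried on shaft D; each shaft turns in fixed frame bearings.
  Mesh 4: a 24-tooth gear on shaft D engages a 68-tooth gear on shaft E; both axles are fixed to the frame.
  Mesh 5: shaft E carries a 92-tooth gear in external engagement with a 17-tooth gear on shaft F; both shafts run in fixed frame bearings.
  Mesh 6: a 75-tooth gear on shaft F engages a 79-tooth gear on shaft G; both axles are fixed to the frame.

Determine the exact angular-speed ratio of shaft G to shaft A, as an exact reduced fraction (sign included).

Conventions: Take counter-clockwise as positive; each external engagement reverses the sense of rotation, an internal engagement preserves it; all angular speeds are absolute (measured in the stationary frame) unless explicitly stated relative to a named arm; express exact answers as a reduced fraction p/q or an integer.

552000/707761

class = fixed-axis compound train [6 meshes; 6 ratios multiply, 6 sense flips]
mesh 1 [42T→42T]: running ratio 1, sense −
mesh 2 [20T→93T]: running ratio 20/93, sense +
mesh 3 [84T→42T]: running ratio 40/93, sense −
mesh 4 [24T→68T]: running ratio 80/527, sense +
mesh 5 [92T→17T]: running ratio 7360/8959, sense −
mesh 6 [75T→79T]: running ratio 552000/707761, sense +
ω_out/ω_in = 552000/707761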